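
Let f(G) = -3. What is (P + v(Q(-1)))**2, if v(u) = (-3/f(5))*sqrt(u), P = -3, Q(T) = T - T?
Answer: 9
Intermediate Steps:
Q(T) = 0
v(u) = sqrt(u) (v(u) = (-3/(-3))*sqrt(u) = (-3*(-1/3))*sqrt(u) = 1*sqrt(u) = sqrt(u))
(P + v(Q(-1)))**2 = (-3 + sqrt(0))**2 = (-3 + 0)**2 = (-3)**2 = 9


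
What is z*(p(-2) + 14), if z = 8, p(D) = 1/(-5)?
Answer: 552/5 ≈ 110.40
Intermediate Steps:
p(D) = -⅕
z*(p(-2) + 14) = 8*(-⅕ + 14) = 8*(69/5) = 552/5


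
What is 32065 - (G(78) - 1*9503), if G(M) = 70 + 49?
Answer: 41449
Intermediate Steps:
G(M) = 119
32065 - (G(78) - 1*9503) = 32065 - (119 - 1*9503) = 32065 - (119 - 9503) = 32065 - 1*(-9384) = 32065 + 9384 = 41449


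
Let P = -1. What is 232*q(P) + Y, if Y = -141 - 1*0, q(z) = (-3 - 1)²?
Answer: 3571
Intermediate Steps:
q(z) = 16 (q(z) = (-4)² = 16)
Y = -141 (Y = -141 + 0 = -141)
232*q(P) + Y = 232*16 - 141 = 3712 - 141 = 3571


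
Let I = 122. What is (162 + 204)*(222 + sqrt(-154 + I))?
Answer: 81252 + 1464*I*sqrt(2) ≈ 81252.0 + 2070.4*I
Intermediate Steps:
(162 + 204)*(222 + sqrt(-154 + I)) = (162 + 204)*(222 + sqrt(-154 + 122)) = 366*(222 + sqrt(-32)) = 366*(222 + 4*I*sqrt(2)) = 81252 + 1464*I*sqrt(2)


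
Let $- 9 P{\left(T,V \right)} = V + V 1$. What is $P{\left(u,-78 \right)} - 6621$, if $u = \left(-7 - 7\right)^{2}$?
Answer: $- \frac{19811}{3} \approx -6603.7$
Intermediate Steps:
$u = 196$ ($u = \left(-14\right)^{2} = 196$)
$P{\left(T,V \right)} = - \frac{2 V}{9}$ ($P{\left(T,V \right)} = - \frac{V + V 1}{9} = - \frac{V + V}{9} = - \frac{2 V}{9}$)
$P{\left(u,-78 \right)} - 6621 = \left(- \frac{2}{9}\right) \left(-78\right) - 6621 = \frac{52}{3} - 6621 = - \frac{19811}{3}$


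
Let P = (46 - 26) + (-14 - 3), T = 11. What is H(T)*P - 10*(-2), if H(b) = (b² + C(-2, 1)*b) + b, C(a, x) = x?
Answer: 449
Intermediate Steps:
P = 3 (P = 20 - 17 = 3)
H(b) = b² + 2*b (H(b) = (b² + 1*b) + b = (b² + b) + b = (b + b²) + b = b² + 2*b)
H(T)*P - 10*(-2) = (11*(2 + 11))*3 - 10*(-2) = (11*13)*3 + 20 = 143*3 + 20 = 429 + 20 = 449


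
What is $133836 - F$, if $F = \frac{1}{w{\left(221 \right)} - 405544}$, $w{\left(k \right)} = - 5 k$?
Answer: $\frac{54424275565}{406649} \approx 1.3384 \cdot 10^{5}$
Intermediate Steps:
$F = - \frac{1}{406649}$ ($F = \frac{1}{\left(-5\right) 221 - 405544} = \frac{1}{-1105 - 405544} = \frac{1}{-406649} = - \frac{1}{406649} \approx -2.4591 \cdot 10^{-6}$)
$133836 - F = 133836 - - \frac{1}{406649} = 133836 + \frac{1}{406649} = \frac{54424275565}{406649}$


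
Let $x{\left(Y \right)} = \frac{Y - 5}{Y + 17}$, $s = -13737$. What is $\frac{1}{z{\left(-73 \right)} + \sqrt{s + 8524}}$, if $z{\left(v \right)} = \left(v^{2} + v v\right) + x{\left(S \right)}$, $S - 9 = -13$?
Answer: $\frac{1801085}{19195598022} - \frac{169 i \sqrt{5213}}{19195598022} \approx 9.3828 \cdot 10^{-5} - 6.3567 \cdot 10^{-7} i$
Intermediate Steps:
$S = -4$ ($S = 9 - 13 = -4$)
$x{\left(Y \right)} = \frac{-5 + Y}{17 + Y}$
$z{\left(v \right)} = - \frac{9}{13} + 2 v^{2}$ ($z{\left(v \right)} = \left(v^{2} + v v\right) + \frac{-5 - 4}{17 - 4} = \left(v^{2} + v^{2}\right) + \frac{1}{13} \left(-9\right) = 2 v^{2} + \frac{1}{13} \left(-9\right) = 2 v^{2} - \frac{9}{13} = - \frac{9}{13} + 2 v^{2}$)
$\frac{1}{z{\left(-73 \right)} + \sqrt{s + 8524}} = \frac{1}{\left(- \frac{9}{13} + 2 \left(-73\right)^{2}\right) + \sqrt{-13737 + 8524}} = \frac{1}{\left(- \frac{9}{13} + 2 \cdot 5329\right) + \sqrt{-5213}} = \frac{1}{\left(- \frac{9}{13} + 10658\right) + i \sqrt{5213}} = \frac{1}{\frac{138545}{13} + i \sqrt{5213}}$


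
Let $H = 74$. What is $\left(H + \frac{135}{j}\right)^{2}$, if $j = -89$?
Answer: $\frac{41615401}{7921} \approx 5253.8$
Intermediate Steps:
$\left(H + \frac{135}{j}\right)^{2} = \left(74 + \frac{135}{-89}\right)^{2} = \left(74 + 135 \left(- \frac{1}{89}\right)\right)^{2} = \left(74 - \frac{135}{89}\right)^{2} = \left(\frac{6451}{89}\right)^{2} = \frac{41615401}{7921}$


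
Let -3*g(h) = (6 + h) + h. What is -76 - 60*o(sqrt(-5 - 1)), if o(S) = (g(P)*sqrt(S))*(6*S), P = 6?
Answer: -76 + 2160*(-6)**(3/4) ≈ -5931.3 + 5855.3*I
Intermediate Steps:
g(h) = -2 - 2*h/3 (g(h) = -((6 + h) + h)/3 = -(6 + 2*h)/3 = -2 - 2*h/3)
o(S) = -36*S**(3/2) (o(S) = ((-2 - 2/3*6)*sqrt(S))*(6*S) = ((-2 - 4)*sqrt(S))*(6*S) = (-6*sqrt(S))*(6*S) = -36*S**(3/2))
-76 - 60*o(sqrt(-5 - 1)) = -76 - (-2160)*(sqrt(-5 - 1))**(3/2) = -76 - (-2160)*(sqrt(-6))**(3/2) = -76 - (-2160)*(I*sqrt(6))**(3/2) = -76 - (-2160)*6**(3/4)*I**(3/2) = -76 + 2160*6**(3/4)*I**(3/2)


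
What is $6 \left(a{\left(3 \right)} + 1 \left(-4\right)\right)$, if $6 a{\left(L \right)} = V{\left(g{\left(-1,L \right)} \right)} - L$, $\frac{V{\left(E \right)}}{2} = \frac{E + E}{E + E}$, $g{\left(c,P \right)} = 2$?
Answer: $-25$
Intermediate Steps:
$V{\left(E \right)} = 2$ ($V{\left(E \right)} = 2 \frac{E + E}{E + E} = 2 \frac{2 E}{2 E} = 2 \cdot 2 E \frac{1}{2 E} = 2 \cdot 1 = 2$)
$a{\left(L \right)} = \frac{1}{3} - \frac{L}{6}$ ($a{\left(L \right)} = \frac{2 - L}{6} = \frac{1}{3} - \frac{L}{6}$)
$6 \left(a{\left(3 \right)} + 1 \left(-4\right)\right) = 6 \left(\left(\frac{1}{3} - \frac{1}{2}\right) + 1 \left(-4\right)\right) = 6 \left(\left(\frac{1}{3} - \frac{1}{2}\right) - 4\right) = 6 \left(- \frac{1}{6} - 4\right) = 6 \left(- \frac{25}{6}\right) = -25$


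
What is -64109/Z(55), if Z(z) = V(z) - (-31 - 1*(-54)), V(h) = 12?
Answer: 64109/11 ≈ 5828.1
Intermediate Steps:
Z(z) = -11 (Z(z) = 12 - (-31 - 1*(-54)) = 12 - (-31 + 54) = 12 - 1*23 = 12 - 23 = -11)
-64109/Z(55) = -64109/(-11) = -64109*(-1/11) = 64109/11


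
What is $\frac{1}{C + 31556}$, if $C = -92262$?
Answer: $- \frac{1}{60706} \approx -1.6473 \cdot 10^{-5}$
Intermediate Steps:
$\frac{1}{C + 31556} = \frac{1}{-92262 + 31556} = \frac{1}{-60706} = - \frac{1}{60706}$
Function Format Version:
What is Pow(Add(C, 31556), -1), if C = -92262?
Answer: Rational(-1, 60706) ≈ -1.6473e-5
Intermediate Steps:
Pow(Add(C, 31556), -1) = Pow(Add(-92262, 31556), -1) = Pow(-60706, -1) = Rational(-1, 60706)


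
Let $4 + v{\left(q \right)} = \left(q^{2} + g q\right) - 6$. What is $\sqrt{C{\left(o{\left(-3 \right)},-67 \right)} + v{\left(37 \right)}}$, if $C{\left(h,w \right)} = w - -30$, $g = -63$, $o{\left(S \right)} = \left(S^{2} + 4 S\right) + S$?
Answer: $i \sqrt{1009} \approx 31.765 i$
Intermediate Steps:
$o{\left(S \right)} = S^{2} + 5 S$
$C{\left(h,w \right)} = 30 + w$ ($C{\left(h,w \right)} = w + 30 = 30 + w$)
$v{\left(q \right)} = -10 + q^{2} - 63 q$ ($v{\left(q \right)} = -4 - \left(6 - q^{2} + 63 q\right) = -10 + q^{2} - 63 q$)
$\sqrt{C{\left(o{\left(-3 \right)},-67 \right)} + v{\left(37 \right)}} = \sqrt{\left(30 - 67\right) - \left(2341 - 1369\right)} = \sqrt{-37 - 972} = \sqrt{-1009} = i \sqrt{1009}$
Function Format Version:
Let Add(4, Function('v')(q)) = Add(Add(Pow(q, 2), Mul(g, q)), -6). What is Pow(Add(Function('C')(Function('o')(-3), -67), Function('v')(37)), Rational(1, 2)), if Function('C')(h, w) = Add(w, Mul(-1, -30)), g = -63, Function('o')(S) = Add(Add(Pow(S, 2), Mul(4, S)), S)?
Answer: Mul(I, Pow(1009, Rational(1, 2))) ≈ Mul(31.765, I)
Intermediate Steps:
Function('o')(S) = Add(Pow(S, 2), Mul(5, S))
Function('C')(h, w) = Add(30, w) (Function('C')(h, w) = Add(w, 30) = Add(30, w))
Function('v')(q) = Add(-10, Pow(q, 2), Mul(-63, q)) (Function('v')(q) = Add(-4, Add(Add(Pow(q, 2), Mul(-63, q)), -6)) = Add(-4, Add(-6, Pow(q, 2), Mul(-63, q))) = Add(-10, Pow(q, 2), Mul(-63, q)))
Pow(Add(Function('C')(Function('o')(-3), -67), Function('v')(37)), Rational(1, 2)) = Pow(Add(Add(30, -67), Add(-10, Pow(37, 2), Mul(-63, 37))), Rational(1, 2)) = Pow(Add(-37, Add(-10, 1369, -2331)), Rational(1, 2)) = Pow(Add(-37, -972), Rational(1, 2)) = Pow(-1009, Rational(1, 2)) = Mul(I, Pow(1009, Rational(1, 2)))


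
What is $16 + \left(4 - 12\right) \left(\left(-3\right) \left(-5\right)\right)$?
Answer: $-104$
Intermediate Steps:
$16 + \left(4 - 12\right) \left(\left(-3\right) \left(-5\right)\right) = 16 + \left(4 - 12\right) 15 = 16 - 120 = -104$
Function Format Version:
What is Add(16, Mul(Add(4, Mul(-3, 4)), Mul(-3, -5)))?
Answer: -104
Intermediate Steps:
Add(16, Mul(Add(4, Mul(-3, 4)), Mul(-3, -5))) = Add(16, Mul(Add(4, -12), 15)) = Add(16, Mul(-8, 15)) = Add(16, -120) = -104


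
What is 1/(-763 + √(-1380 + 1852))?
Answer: -763/581697 - 2*√118/581697 ≈ -0.0013490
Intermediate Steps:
1/(-763 + √(-1380 + 1852)) = 1/(-763 + √472) = 1/(-763 + 2*√118)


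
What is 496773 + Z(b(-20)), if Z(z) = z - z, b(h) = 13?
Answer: 496773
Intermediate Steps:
Z(z) = 0
496773 + Z(b(-20)) = 496773 + 0 = 496773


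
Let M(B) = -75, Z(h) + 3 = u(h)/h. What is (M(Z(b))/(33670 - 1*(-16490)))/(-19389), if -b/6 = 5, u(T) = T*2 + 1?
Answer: 5/64836816 ≈ 7.7117e-8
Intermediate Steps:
u(T) = 1 + 2*T (u(T) = 2*T + 1 = 1 + 2*T)
b = -30 (b = -6*5 = -30)
Z(h) = -3 + (1 + 2*h)/h
(M(Z(b))/(33670 - 1*(-16490)))/(-19389) = -75/(33670 - 1*(-16490))/(-19389) = -75/(33670 + 16490)*(-1/19389) = -75/50160*(-1/19389) = -75*1/50160*(-1/19389) = -5/3344*(-1/19389) = 5/64836816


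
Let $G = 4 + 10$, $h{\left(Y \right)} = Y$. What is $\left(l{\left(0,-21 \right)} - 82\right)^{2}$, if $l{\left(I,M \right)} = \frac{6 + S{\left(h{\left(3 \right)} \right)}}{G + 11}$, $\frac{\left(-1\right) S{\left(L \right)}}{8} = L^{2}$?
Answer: $\frac{4477456}{625} \approx 7163.9$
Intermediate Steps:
$S{\left(L \right)} = - 8 L^{2}$
$G = 14$
$l{\left(I,M \right)} = - \frac{66}{25}$ ($l{\left(I,M \right)} = \frac{6 - 8 \cdot 3^{2}}{14 + 11} = \frac{6 - 72}{25} = \left(6 - 72\right) \frac{1}{25} = \left(-66\right) \frac{1}{25} = - \frac{66}{25}$)
$\left(l{\left(0,-21 \right)} - 82\right)^{2} = \left(- \frac{66}{25} - 82\right)^{2} = \left(- \frac{2116}{25}\right)^{2} = \frac{4477456}{625}$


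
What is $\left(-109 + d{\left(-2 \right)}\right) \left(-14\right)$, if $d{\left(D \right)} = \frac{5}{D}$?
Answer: $1561$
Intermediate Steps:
$\left(-109 + d{\left(-2 \right)}\right) \left(-14\right) = \left(-109 + \frac{5}{-2}\right) \left(-14\right) = \left(-109 + 5 \left(- \frac{1}{2}\right)\right) \left(-14\right) = \left(-109 - \frac{5}{2}\right) \left(-14\right) = \left(- \frac{223}{2}\right) \left(-14\right) = 1561$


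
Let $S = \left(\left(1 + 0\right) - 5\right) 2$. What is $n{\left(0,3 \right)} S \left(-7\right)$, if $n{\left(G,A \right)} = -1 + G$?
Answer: $-56$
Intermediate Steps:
$S = -8$ ($S = \left(1 - 5\right) 2 = \left(-4\right) 2 = -8$)
$n{\left(0,3 \right)} S \left(-7\right) = \left(-1 + 0\right) \left(-8\right) \left(-7\right) = \left(-1\right) \left(-8\right) \left(-7\right) = 8 \left(-7\right) = -56$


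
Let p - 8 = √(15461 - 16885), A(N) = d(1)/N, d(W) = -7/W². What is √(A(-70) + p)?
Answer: √(810 + 400*I*√89)/10 ≈ 4.8319 + 3.9048*I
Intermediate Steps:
d(W) = -7/W²
A(N) = -7/N (A(N) = (-7/1²)/N = (-7*1)/N = -7/N)
p = 8 + 4*I*√89 (p = 8 + √(15461 - 16885) = 8 + √(-1424) = 8 + 4*I*√89 ≈ 8.0 + 37.736*I)
√(A(-70) + p) = √(-7/(-70) + (8 + 4*I*√89)) = √(-7*(-1/70) + (8 + 4*I*√89)) = √(⅒ + (8 + 4*I*√89)) = √(81/10 + 4*I*√89)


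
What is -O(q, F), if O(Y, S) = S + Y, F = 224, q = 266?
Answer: -490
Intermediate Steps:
-O(q, F) = -(224 + 266) = -1*490 = -490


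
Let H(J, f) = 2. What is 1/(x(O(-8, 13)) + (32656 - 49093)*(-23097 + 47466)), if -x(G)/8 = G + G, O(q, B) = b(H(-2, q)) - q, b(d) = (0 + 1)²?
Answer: -1/400553397 ≈ -2.4965e-9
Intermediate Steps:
b(d) = 1 (b(d) = 1² = 1)
O(q, B) = 1 - q
x(G) = -16*G (x(G) = -8*(G + G) = -16*G)
1/(x(O(-8, 13)) + (32656 - 49093)*(-23097 + 47466)) = 1/(-16*(1 - 1*(-8)) + (32656 - 49093)*(-23097 + 47466)) = 1/(-16*(1 + 8) - 16437*24369) = 1/(-16*9 - 400553253) = 1/(-144 - 400553253) = 1/(-400553397) = -1/400553397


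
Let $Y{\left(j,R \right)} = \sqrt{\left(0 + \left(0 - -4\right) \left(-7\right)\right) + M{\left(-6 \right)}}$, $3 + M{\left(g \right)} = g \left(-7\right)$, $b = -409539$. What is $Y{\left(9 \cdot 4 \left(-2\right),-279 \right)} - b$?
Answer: $409539 + \sqrt{11} \approx 4.0954 \cdot 10^{5}$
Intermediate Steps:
$M{\left(g \right)} = -3 - 7 g$ ($M{\left(g \right)} = -3 + g \left(-7\right) = -3 - 7 g$)
$Y{\left(j,R \right)} = \sqrt{11}$ ($Y{\left(j,R \right)} = \sqrt{\left(0 + \left(0 - -4\right) \left(-7\right)\right) - -39} = \sqrt{\left(0 + \left(0 + 4\right) \left(-7\right)\right) + \left(-3 + 42\right)} = \sqrt{\left(0 + 4 \left(-7\right)\right) + 39} = \sqrt{\left(0 - 28\right) + 39} = \sqrt{-28 + 39} = \sqrt{11}$)
$Y{\left(9 \cdot 4 \left(-2\right),-279 \right)} - b = \sqrt{11} - -409539 = \sqrt{11} + 409539 = 409539 + \sqrt{11}$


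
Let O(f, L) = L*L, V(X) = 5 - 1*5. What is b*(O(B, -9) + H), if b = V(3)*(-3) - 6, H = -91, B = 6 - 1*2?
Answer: 60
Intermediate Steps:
V(X) = 0 (V(X) = 5 - 5 = 0)
B = 4 (B = 6 - 2 = 4)
O(f, L) = L²
b = -6 (b = 0*(-3) - 6 = 0 - 6 = -6)
b*(O(B, -9) + H) = -6*((-9)² - 91) = -6*(81 - 91) = -6*(-10) = 60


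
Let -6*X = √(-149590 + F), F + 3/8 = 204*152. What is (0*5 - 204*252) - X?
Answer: -51408 + I*√1897318/24 ≈ -51408.0 + 57.393*I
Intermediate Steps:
F = 248061/8 (F = -3/8 + 204*152 = -3/8 + 31008 = 248061/8 ≈ 31008.)
X = -I*√1897318/24 (X = -√(-149590 + 248061/8)/6 = -I*√1897318/24 ≈ -57.393*I)
(0*5 - 204*252) - X = (0*5 - 204*252) - (-1)*I*√1897318/24 = (0 - 51408) + I*√1897318/24 = -51408 + I*√1897318/24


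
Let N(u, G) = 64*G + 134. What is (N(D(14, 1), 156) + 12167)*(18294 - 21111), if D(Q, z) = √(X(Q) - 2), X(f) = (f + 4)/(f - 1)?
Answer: -62776845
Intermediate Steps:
X(f) = (4 + f)/(-1 + f)
D(Q, z) = √(-2 + (4 + Q)/(-1 + Q)) (D(Q, z) = √((4 + Q)/(-1 + Q) - 2) = √(-2 + (4 + Q)/(-1 + Q)))
N(u, G) = 134 + 64*G
(N(D(14, 1), 156) + 12167)*(18294 - 21111) = ((134 + 64*156) + 12167)*(18294 - 21111) = ((134 + 9984) + 12167)*(-2817) = (10118 + 12167)*(-2817) = 22285*(-2817) = -62776845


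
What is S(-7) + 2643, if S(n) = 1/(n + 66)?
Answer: 155938/59 ≈ 2643.0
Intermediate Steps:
S(n) = 1/(66 + n)
S(-7) + 2643 = 1/(66 - 7) + 2643 = 1/59 + 2643 = 155938/59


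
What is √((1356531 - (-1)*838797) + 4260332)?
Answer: 2*√1613915 ≈ 2540.8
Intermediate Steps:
√((1356531 - (-1)*838797) + 4260332) = √((1356531 - 1*(-838797)) + 4260332) = √((1356531 + 838797) + 4260332) = √(2195328 + 4260332) = √6455660 = 2*√1613915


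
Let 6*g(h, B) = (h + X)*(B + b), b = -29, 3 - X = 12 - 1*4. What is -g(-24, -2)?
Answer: -899/6 ≈ -149.83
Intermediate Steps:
X = -5 (X = 3 - (12 - 1*4) = 3 - (12 - 4) = 3 - 1*8 = 3 - 8 = -5)
g(h, B) = (-29 + B)*(-5 + h)/6 (g(h, B) = ((h - 5)*(B - 29))/6 = ((-5 + h)*(-29 + B))/6 = ((-29 + B)*(-5 + h))/6 = (-29 + B)*(-5 + h)/6)
-g(-24, -2) = -(145/6 - 29/6*(-24) - ⅚*(-2) + (⅙)*(-2)*(-24)) = -(145/6 + 116 + 5/3 + 8) = -1*899/6 = -899/6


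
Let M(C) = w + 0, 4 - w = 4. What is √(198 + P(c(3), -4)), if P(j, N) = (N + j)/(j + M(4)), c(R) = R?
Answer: √1779/3 ≈ 14.059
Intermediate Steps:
w = 0 (w = 4 - 1*4 = 4 - 4 = 0)
M(C) = 0 (M(C) = 0 + 0 = 0)
P(j, N) = (N + j)/j (P(j, N) = (N + j)/(j + 0) = (N + j)/j)
√(198 + P(c(3), -4)) = √(198 + (-4 + 3)/3) = √(198 + (⅓)*(-1)) = √(198 - ⅓) = √(593/3) = √1779/3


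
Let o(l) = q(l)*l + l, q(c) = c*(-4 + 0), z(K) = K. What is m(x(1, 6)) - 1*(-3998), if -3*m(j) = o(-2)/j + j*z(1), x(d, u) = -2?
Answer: 11987/3 ≈ 3995.7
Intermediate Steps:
q(c) = -4*c (q(c) = c*(-4) = -4*c)
o(l) = l - 4*l² (o(l) = (-4*l)*l + l = -4*l² + l = l - 4*l²)
m(j) = 6/j - j/3 (m(j) = -((-2*(1 - 4*(-2)))/j + j*1)/3 = -((-2*(1 + 8))/j + j)/3 = -((-2*9)/j + j)/3 = -(-18/j + j)/3 = -(j - 18/j)/3 = 6/j - j/3)
m(x(1, 6)) - 1*(-3998) = (6/(-2) - ⅓*(-2)) - 1*(-3998) = (6*(-½) + ⅔) + 3998 = (-3 + ⅔) + 3998 = -7/3 + 3998 = 11987/3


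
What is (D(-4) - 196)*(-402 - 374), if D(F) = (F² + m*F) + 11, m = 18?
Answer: 187016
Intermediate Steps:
D(F) = 11 + F² + 18*F (D(F) = (F² + 18*F) + 11 = 11 + F² + 18*F)
(D(-4) - 196)*(-402 - 374) = ((11 + (-4)² + 18*(-4)) - 196)*(-402 - 374) = ((11 + 16 - 72) - 196)*(-776) = (-45 - 196)*(-776) = -241*(-776) = 187016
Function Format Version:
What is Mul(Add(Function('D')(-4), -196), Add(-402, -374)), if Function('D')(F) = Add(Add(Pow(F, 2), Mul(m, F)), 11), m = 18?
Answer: 187016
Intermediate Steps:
Function('D')(F) = Add(11, Pow(F, 2), Mul(18, F)) (Function('D')(F) = Add(Add(Pow(F, 2), Mul(18, F)), 11) = Add(11, Pow(F, 2), Mul(18, F)))
Mul(Add(Function('D')(-4), -196), Add(-402, -374)) = Mul(Add(Add(11, Pow(-4, 2), Mul(18, -4)), -196), Add(-402, -374)) = Mul(Add(Add(11, 16, -72), -196), -776) = Mul(Add(-45, -196), -776) = Mul(-241, -776) = 187016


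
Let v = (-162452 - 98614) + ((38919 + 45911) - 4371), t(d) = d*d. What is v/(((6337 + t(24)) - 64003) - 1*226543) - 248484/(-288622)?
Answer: 8757529709/5847337409 ≈ 1.4977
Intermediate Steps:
t(d) = d²
v = -180607 (v = -261066 + (84830 - 4371) = -261066 + 80459 = -180607)
v/(((6337 + t(24)) - 64003) - 1*226543) - 248484/(-288622) = -180607/(((6337 + 24²) - 64003) - 1*226543) - 248484/(-288622) = -180607/(((6337 + 576) - 64003) - 226543) - 248484*(-1/288622) = -180607/((6913 - 64003) - 226543) + 124242/144311 = -180607/(-57090 - 226543) + 124242/144311 = -180607/(-283633) + 124242/144311 = -180607*(-1/283633) + 124242/144311 = 25801/40519 + 124242/144311 = 8757529709/5847337409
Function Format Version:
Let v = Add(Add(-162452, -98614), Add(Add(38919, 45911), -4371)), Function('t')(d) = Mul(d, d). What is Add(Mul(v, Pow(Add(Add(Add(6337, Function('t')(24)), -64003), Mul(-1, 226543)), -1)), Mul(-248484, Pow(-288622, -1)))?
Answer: Rational(8757529709, 5847337409) ≈ 1.4977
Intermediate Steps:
Function('t')(d) = Pow(d, 2)
v = -180607 (v = Add(-261066, Add(84830, -4371)) = Add(-261066, 80459) = -180607)
Add(Mul(v, Pow(Add(Add(Add(6337, Function('t')(24)), -64003), Mul(-1, 226543)), -1)), Mul(-248484, Pow(-288622, -1))) = Add(Mul(-180607, Pow(Add(Add(Add(6337, Pow(24, 2)), -64003), Mul(-1, 226543)), -1)), Mul(-248484, Pow(-288622, -1))) = Add(Mul(-180607, Pow(Add(Add(Add(6337, 576), -64003), -226543), -1)), Mul(-248484, Rational(-1, 288622))) = Add(Mul(-180607, Pow(Add(Add(6913, -64003), -226543), -1)), Rational(124242, 144311)) = Add(Mul(-180607, Pow(Add(-57090, -226543), -1)), Rational(124242, 144311)) = Add(Mul(-180607, Pow(-283633, -1)), Rational(124242, 144311)) = Add(Mul(-180607, Rational(-1, 283633)), Rational(124242, 144311)) = Add(Rational(25801, 40519), Rational(124242, 144311)) = Rational(8757529709, 5847337409)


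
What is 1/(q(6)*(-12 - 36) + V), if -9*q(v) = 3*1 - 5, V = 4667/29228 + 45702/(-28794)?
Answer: -420795516/5089183733 ≈ -0.082684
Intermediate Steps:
V = -200232743/140265172 (V = 4667*(1/29228) + 45702*(-1/28794) = 4667/29228 - 7617/4799 = -200232743/140265172 ≈ -1.4275)
q(v) = 2/9 (q(v) = -(3*1 - 5)/9 = -(3 - 5)/9 = -1/9*(-2) = 2/9)
1/(q(6)*(-12 - 36) + V) = 1/(2*(-12 - 36)/9 - 200232743/140265172) = 1/((2/9)*(-48) - 200232743/140265172) = 1/(-32/3 - 200232743/140265172) = 1/(-5089183733/420795516) = -420795516/5089183733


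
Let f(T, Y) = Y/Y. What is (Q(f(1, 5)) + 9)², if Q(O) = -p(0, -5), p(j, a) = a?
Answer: 196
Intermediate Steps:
f(T, Y) = 1
Q(O) = 5 (Q(O) = -1*(-5) = 5)
(Q(f(1, 5)) + 9)² = (5 + 9)² = 14² = 196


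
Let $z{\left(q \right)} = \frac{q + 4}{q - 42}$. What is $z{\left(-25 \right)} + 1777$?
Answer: $\frac{119080}{67} \approx 1777.3$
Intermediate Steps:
$z{\left(q \right)} = \frac{4 + q}{-42 + q}$
$z{\left(-25 \right)} + 1777 = \frac{4 - 25}{-42 - 25} + 1777 = \frac{1}{-67} \left(-21\right) + 1777 = \left(- \frac{1}{67}\right) \left(-21\right) + 1777 = \frac{21}{67} + 1777 = \frac{119080}{67}$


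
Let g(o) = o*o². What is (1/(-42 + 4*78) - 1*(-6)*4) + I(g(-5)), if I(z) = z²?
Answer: 4225231/270 ≈ 15649.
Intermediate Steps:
g(o) = o³
(1/(-42 + 4*78) - 1*(-6)*4) + I(g(-5)) = (1/(-42 + 4*78) - 1*(-6)*4) + ((-5)³)² = (1/(-42 + 312) + 6*4) + (-125)² = (1/270 + 24) + 15625 = 6481/270 + 15625 = 4225231/270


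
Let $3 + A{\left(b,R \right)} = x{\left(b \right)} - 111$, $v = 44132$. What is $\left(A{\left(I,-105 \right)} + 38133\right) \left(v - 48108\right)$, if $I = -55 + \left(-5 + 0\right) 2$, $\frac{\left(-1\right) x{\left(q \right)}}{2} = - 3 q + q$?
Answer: $-150129784$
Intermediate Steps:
$x{\left(q \right)} = 4 q$ ($x{\left(q \right)} = - 2 \left(- 3 q + q\right) = - 2 \left(- 2 q\right) = 4 q$)
$I = -65$ ($I = -55 - 10 = -65$)
$A{\left(b,R \right)} = -114 + 4 b$ ($A{\left(b,R \right)} = -3 + \left(4 b - 111\right) = -3 + \left(-111 + 4 b\right) = -114 + 4 b$)
$\left(A{\left(I,-105 \right)} + 38133\right) \left(v - 48108\right) = \left(\left(-114 + 4 \left(-65\right)\right) + 38133\right) \left(44132 - 48108\right) = \left(\left(-114 - 260\right) + 38133\right) \left(-3976\right) = \left(-374 + 38133\right) \left(-3976\right) = 37759 \left(-3976\right) = -150129784$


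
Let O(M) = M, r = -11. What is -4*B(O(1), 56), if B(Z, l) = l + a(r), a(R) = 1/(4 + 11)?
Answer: -3364/15 ≈ -224.27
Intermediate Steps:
a(R) = 1/15
B(Z, l) = 1/15 + l (B(Z, l) = l + 1/15 = 1/15 + l)
-4*B(O(1), 56) = -4*(1/15 + 56) = -4*841/15 = -3364/15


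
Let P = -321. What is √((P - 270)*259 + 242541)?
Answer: 8*√1398 ≈ 299.12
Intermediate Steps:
√((P - 270)*259 + 242541) = √((-321 - 270)*259 + 242541) = √(-591*259 + 242541) = √(-153069 + 242541) = √89472 = 8*√1398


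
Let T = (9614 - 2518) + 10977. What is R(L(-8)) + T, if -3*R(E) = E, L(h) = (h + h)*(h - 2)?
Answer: 54059/3 ≈ 18020.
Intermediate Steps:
L(h) = 2*h*(-2 + h) (L(h) = (2*h)*(-2 + h) = 2*h*(-2 + h))
T = 18073 (T = 7096 + 10977 = 18073)
R(E) = -E/3
R(L(-8)) + T = -2*(-8)*(-2 - 8)/3 + 18073 = -2*(-8)*(-10)/3 + 18073 = -⅓*160 + 18073 = -160/3 + 18073 = 54059/3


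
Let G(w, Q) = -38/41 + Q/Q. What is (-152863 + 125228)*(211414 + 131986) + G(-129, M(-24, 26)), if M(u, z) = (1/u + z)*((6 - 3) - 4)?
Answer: -389084218997/41 ≈ -9.4899e+9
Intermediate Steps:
M(u, z) = -z - 1/u (M(u, z) = (z + 1/u)*(3 - 4) = (z + 1/u)*(-1) = -z - 1/u)
G(w, Q) = 3/41 (G(w, Q) = -38*1/41 + 1 = -38/41 + 1 = 3/41)
(-152863 + 125228)*(211414 + 131986) + G(-129, M(-24, 26)) = (-152863 + 125228)*(211414 + 131986) + 3/41 = -27635*343400 + 3/41 = -9489859000 + 3/41 = -389084218997/41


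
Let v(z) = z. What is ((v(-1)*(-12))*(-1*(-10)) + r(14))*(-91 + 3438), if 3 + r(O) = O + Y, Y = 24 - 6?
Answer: 498703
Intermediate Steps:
Y = 18
r(O) = 15 + O (r(O) = -3 + (O + 18) = -3 + (18 + O) = 15 + O)
((v(-1)*(-12))*(-1*(-10)) + r(14))*(-91 + 3438) = ((-1*(-12))*(-1*(-10)) + (15 + 14))*(-91 + 3438) = (12*10 + 29)*3347 = (120 + 29)*3347 = 149*3347 = 498703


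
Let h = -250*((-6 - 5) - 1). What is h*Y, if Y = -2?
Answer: -6000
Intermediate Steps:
h = 3000 (h = -250*(-11 - 1) = -250*(-12) = 3000)
h*Y = 3000*(-2) = -6000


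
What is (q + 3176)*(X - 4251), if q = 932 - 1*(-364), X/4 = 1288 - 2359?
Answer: -38168520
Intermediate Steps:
X = -4284 (X = 4*(1288 - 2359) = 4*(-1071) = -4284)
q = 1296 (q = 932 + 364 = 1296)
(q + 3176)*(X - 4251) = (1296 + 3176)*(-4284 - 4251) = 4472*(-8535) = -38168520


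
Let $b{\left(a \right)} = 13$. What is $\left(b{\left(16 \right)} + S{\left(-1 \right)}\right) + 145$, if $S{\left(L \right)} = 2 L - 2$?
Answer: $154$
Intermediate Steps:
$S{\left(L \right)} = -2 + 2 L$
$\left(b{\left(16 \right)} + S{\left(-1 \right)}\right) + 145 = \left(13 + \left(-2 + 2 \left(-1\right)\right)\right) + 145 = \left(13 - 4\right) + 145 = 9 + 145 = 154$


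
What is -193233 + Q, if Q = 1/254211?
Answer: -49121954162/254211 ≈ -1.9323e+5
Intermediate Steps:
Q = 1/254211 ≈ 3.9337e-6
-193233 + Q = -193233 + 1/254211 = -49121954162/254211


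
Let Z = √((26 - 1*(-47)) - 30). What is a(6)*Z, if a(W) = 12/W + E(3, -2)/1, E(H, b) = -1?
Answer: √43 ≈ 6.5574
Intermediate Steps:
Z = √43 (Z = √((26 + 47) - 30) = √(73 - 30) = √43 ≈ 6.5574)
a(W) = -1 + 12/W (a(W) = 12/W - 1/1 = 12/W - 1*1 = 12/W - 1 = -1 + 12/W)
a(6)*Z = ((12 - 1*6)/6)*√43 = ((12 - 6)/6)*√43 = ((⅙)*6)*√43 = 1*√43 = √43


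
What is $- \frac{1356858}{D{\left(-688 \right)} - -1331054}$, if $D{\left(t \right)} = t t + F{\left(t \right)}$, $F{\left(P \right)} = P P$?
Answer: $- \frac{678429}{1138871} \approx -0.5957$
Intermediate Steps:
$F{\left(P \right)} = P^{2}$
$D{\left(t \right)} = 2 t^{2}$ ($D{\left(t \right)} = t t + t^{2} = t^{2} + t^{2} = 2 t^{2}$)
$- \frac{1356858}{D{\left(-688 \right)} - -1331054} = - \frac{1356858}{2 \left(-688\right)^{2} - -1331054} = - \frac{1356858}{2 \cdot 473344 + 1331054} = - \frac{1356858}{946688 + 1331054} = - \frac{1356858}{2277742} = \left(-1356858\right) \frac{1}{2277742} = - \frac{678429}{1138871}$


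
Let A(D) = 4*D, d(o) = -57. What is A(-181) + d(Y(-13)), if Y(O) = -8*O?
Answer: -781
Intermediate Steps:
A(-181) + d(Y(-13)) = 4*(-181) - 57 = -724 - 57 = -781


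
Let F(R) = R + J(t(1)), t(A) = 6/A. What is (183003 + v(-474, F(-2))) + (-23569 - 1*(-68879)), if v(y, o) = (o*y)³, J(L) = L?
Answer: -6815542823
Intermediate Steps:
F(R) = 6 + R (F(R) = R + 6/1 = R + 6*1 = R + 6 = 6 + R)
v(y, o) = o³*y³
(183003 + v(-474, F(-2))) + (-23569 - 1*(-68879)) = (183003 + (6 - 2)³*(-474)³) + (-23569 - 1*(-68879)) = (183003 + 4³*(-106496424)) + (-23569 + 68879) = (183003 + 64*(-106496424)) + 45310 = (183003 - 6815771136) + 45310 = -6815588133 + 45310 = -6815542823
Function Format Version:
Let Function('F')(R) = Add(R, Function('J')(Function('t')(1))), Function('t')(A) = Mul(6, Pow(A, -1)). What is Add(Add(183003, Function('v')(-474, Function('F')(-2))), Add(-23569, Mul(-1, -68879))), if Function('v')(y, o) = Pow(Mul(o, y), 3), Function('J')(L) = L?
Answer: -6815542823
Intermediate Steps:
Function('F')(R) = Add(6, R) (Function('F')(R) = Add(R, Mul(6, Pow(1, -1))) = Add(R, Mul(6, 1)) = Add(R, 6) = Add(6, R))
Function('v')(y, o) = Mul(Pow(o, 3), Pow(y, 3))
Add(Add(183003, Function('v')(-474, Function('F')(-2))), Add(-23569, Mul(-1, -68879))) = Add(Add(183003, Mul(Pow(Add(6, -2), 3), Pow(-474, 3))), Add(-23569, Mul(-1, -68879))) = Add(Add(183003, Mul(Pow(4, 3), -106496424)), Add(-23569, 68879)) = Add(Add(183003, Mul(64, -106496424)), 45310) = Add(Add(183003, -6815771136), 45310) = Add(-6815588133, 45310) = -6815542823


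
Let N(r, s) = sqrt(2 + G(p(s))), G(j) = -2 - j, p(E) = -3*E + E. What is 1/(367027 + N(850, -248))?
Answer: 367027/134708819225 - 4*I*sqrt(31)/134708819225 ≈ 2.7246e-6 - 1.6533e-10*I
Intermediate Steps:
p(E) = -2*E
N(r, s) = sqrt(2)*sqrt(s) (N(r, s) = sqrt(2 + (-2 - (-2)*s)) = sqrt(2 + (-2 + 2*s)) = sqrt(2*s) = sqrt(2)*sqrt(s))
1/(367027 + N(850, -248)) = 1/(367027 + sqrt(2)*sqrt(-248)) = 1/(367027 + sqrt(2)*(2*I*sqrt(62))) = 1/(367027 + 4*I*sqrt(31))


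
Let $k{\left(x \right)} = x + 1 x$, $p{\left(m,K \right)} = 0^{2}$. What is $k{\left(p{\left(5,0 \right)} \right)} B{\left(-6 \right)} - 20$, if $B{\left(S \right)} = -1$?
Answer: $-20$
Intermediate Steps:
$p{\left(m,K \right)} = 0$
$k{\left(x \right)} = 2 x$ ($k{\left(x \right)} = x + x = 2 x$)
$k{\left(p{\left(5,0 \right)} \right)} B{\left(-6 \right)} - 20 = 2 \cdot 0 \left(-1\right) - 20 = 0 \left(-1\right) - 20 = 0 - 20 = -20$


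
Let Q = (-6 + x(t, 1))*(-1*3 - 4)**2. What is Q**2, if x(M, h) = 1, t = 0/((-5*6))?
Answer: 60025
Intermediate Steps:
t = 0 (t = 0/(-30) = 0*(-1/30) = 0)
Q = -245 (Q = (-6 + 1)*(-1*3 - 4)**2 = -5*(-3 - 4)**2 = -5*(-7)**2 = -5*49 = -245)
Q**2 = (-245)**2 = 60025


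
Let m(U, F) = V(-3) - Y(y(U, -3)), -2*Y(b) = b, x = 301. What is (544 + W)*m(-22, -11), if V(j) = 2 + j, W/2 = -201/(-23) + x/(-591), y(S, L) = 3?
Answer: 3809164/13593 ≈ 280.23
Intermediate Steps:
W = 223736/13593 (W = 2*(-201/(-23) + 301/(-591)) = 2*(-201*(-1/23) + 301*(-1/591)) = 2*(201/23 - 301/591) = 2*(111868/13593) = 223736/13593 ≈ 16.460)
Y(b) = -b/2
m(U, F) = ½ (m(U, F) = (2 - 3) - (-1)*3/2 = -1 - 1*(-3/2) = -1 + 3/2 = ½)
(544 + W)*m(-22, -11) = (544 + 223736/13593)*(½) = (7618328/13593)*(½) = 3809164/13593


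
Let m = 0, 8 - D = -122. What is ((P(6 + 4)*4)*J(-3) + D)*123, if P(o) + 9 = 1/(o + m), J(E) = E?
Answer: 145632/5 ≈ 29126.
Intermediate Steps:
D = 130 (D = 8 - 1*(-122) = 8 + 122 = 130)
P(o) = -9 + 1/o (P(o) = -9 + 1/(o + 0) = -9 + 1/o)
((P(6 + 4)*4)*J(-3) + D)*123 = (((-9 + 1/(6 + 4))*4)*(-3) + 130)*123 = (((-9 + 1/10)*4)*(-3) + 130)*123 = (((-9 + ⅒)*4)*(-3) + 130)*123 = (-89/10*4*(-3) + 130)*123 = (-178/5*(-3) + 130)*123 = (534/5 + 130)*123 = (1184/5)*123 = 145632/5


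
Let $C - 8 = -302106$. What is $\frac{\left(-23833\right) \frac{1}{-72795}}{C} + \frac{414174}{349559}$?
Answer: $\frac{9108184840660693}{7687230238755690} \approx 1.1848$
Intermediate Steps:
$C = -302098$ ($C = 8 - 302106 = -302098$)
$\frac{\left(-23833\right) \frac{1}{-72795}}{C} + \frac{414174}{349559} = \frac{\left(-23833\right) \frac{1}{-72795}}{-302098} + \frac{414174}{349559} = \left(-23833\right) \left(- \frac{1}{72795}\right) \left(- \frac{1}{302098}\right) + 414174 \cdot \frac{1}{349559} = \frac{23833}{72795} \left(- \frac{1}{302098}\right) + \frac{414174}{349559} = - \frac{23833}{21991223910} + \frac{414174}{349559} = \frac{9108184840660693}{7687230238755690}$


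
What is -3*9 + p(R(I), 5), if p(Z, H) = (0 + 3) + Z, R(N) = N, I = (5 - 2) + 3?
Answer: -18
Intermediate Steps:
I = 6 (I = 3 + 3 = 6)
p(Z, H) = 3 + Z
-3*9 + p(R(I), 5) = -3*9 + (3 + 6) = -27 + 9 = -18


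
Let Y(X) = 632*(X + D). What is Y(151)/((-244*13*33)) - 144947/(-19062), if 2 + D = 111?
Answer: 77180797/12790602 ≈ 6.0342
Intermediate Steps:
D = 109 (D = -2 + 111 = 109)
Y(X) = 68888 + 632*X (Y(X) = 632*(X + 109) = 632*(109 + X) = 68888 + 632*X)
Y(151)/((-244*13*33)) - 144947/(-19062) = (68888 + 632*151)/((-244*13*33)) - 144947/(-19062) = (68888 + 95432)/((-3172*33)) - 144947*(-1/19062) = 164320/(-104676) + 144947/19062 = 164320*(-1/104676) + 144947/19062 = -3160/2013 + 144947/19062 = 77180797/12790602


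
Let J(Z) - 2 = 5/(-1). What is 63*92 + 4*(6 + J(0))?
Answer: 5808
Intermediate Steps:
J(Z) = -3 (J(Z) = 2 + 5/(-1) = 2 + 5*(-1) = 2 - 5 = -3)
63*92 + 4*(6 + J(0)) = 63*92 + 4*(6 - 3) = 5796 + 4*3 = 5796 + 12 = 5808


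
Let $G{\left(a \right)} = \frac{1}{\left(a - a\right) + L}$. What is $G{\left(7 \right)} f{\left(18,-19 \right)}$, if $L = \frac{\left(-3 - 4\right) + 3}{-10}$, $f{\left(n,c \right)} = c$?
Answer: $- \frac{95}{2} \approx -47.5$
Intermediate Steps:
$L = \frac{2}{5}$ ($L = \left(-7 + 3\right) \left(- \frac{1}{10}\right) = \left(-4\right) \left(- \frac{1}{10}\right) = \frac{2}{5} \approx 0.4$)
$G{\left(a \right)} = \frac{5}{2}$ ($G{\left(a \right)} = \frac{1}{\left(a - a\right) + \frac{2}{5}} = \frac{1}{0 + \frac{2}{5}} = \frac{1}{\frac{2}{5}} = \frac{5}{2}$)
$G{\left(7 \right)} f{\left(18,-19 \right)} = \frac{5}{2} \left(-19\right) = - \frac{95}{2}$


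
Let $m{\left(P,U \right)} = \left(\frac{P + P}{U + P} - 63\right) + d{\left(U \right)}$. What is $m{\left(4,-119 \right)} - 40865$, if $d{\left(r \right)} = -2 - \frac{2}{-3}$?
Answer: $- \frac{14120644}{345} \approx -40929.0$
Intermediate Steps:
$d{\left(r \right)} = - \frac{4}{3}$ ($d{\left(r \right)} = -2 - 2 \left(- \frac{1}{3}\right) = -2 - - \frac{2}{3} = -2 + \frac{2}{3} = - \frac{4}{3}$)
$m{\left(P,U \right)} = - \frac{193}{3} + \frac{2 P}{P + U}$ ($m{\left(P,U \right)} = \left(\frac{P + P}{U + P} - 63\right) - \frac{4}{3} = \left(\frac{2 P}{P + U} - 63\right) - \frac{4}{3} = \left(-63 + \frac{2 P}{P + U}\right) - \frac{4}{3} = - \frac{193}{3} + \frac{2 P}{P + U}$)
$m{\left(4,-119 \right)} - 40865 = \frac{\left(-193\right) \left(-119\right) - 748}{3 \left(4 - 119\right)} - 40865 = \frac{22967 - 748}{3 \left(-115\right)} - 40865 = \frac{1}{3} \left(- \frac{1}{115}\right) 22219 - 40865 = - \frac{22219}{345} - 40865 = - \frac{14120644}{345}$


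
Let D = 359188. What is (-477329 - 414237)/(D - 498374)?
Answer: 445783/69593 ≈ 6.4056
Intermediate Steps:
(-477329 - 414237)/(D - 498374) = (-477329 - 414237)/(359188 - 498374) = -891566/(-139186) = -891566*(-1/139186) = 445783/69593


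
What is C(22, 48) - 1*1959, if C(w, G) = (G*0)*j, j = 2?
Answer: -1959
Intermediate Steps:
C(w, G) = 0 (C(w, G) = (G*0)*2 = 0*2 = 0)
C(22, 48) - 1*1959 = 0 - 1*1959 = 0 - 1959 = -1959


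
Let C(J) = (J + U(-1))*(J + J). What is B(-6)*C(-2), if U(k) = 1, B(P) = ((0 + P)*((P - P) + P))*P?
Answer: -864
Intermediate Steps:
B(P) = P³ (B(P) = (P*(0 + P))*P = (P*P)*P = P²*P = P³)
C(J) = 2*J*(1 + J) (C(J) = (J + 1)*(J + J) = (1 + J)*(2*J) = 2*J*(1 + J))
B(-6)*C(-2) = (-6)³*(2*(-2)*(1 - 2)) = -432*(-2)*(-1) = -216*4 = -864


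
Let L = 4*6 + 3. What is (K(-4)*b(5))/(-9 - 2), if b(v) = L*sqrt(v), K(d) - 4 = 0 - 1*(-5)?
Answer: -243*sqrt(5)/11 ≈ -49.397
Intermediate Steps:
K(d) = 9 (K(d) = 4 + (0 - 1*(-5)) = 4 + (0 + 5) = 4 + 5 = 9)
L = 27 (L = 24 + 3 = 27)
b(v) = 27*sqrt(v)
(K(-4)*b(5))/(-9 - 2) = (9*(27*sqrt(5)))/(-9 - 2) = (243*sqrt(5))/(-11) = (243*sqrt(5))*(-1/11) = -243*sqrt(5)/11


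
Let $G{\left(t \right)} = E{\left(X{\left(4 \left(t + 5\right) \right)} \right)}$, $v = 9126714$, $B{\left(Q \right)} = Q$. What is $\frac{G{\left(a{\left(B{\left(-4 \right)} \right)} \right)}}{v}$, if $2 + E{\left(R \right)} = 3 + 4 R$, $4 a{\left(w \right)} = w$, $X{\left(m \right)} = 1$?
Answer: $\frac{5}{9126714} \approx 5.4784 \cdot 10^{-7}$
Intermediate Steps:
$a{\left(w \right)} = \frac{w}{4}$
$E{\left(R \right)} = 1 + 4 R$ ($E{\left(R \right)} = -2 + \left(3 + 4 R\right) = 1 + 4 R$)
$G{\left(t \right)} = 5$ ($G{\left(t \right)} = 1 + 4 \cdot 1 = 1 + 4 = 5$)
$\frac{G{\left(a{\left(B{\left(-4 \right)} \right)} \right)}}{v} = \frac{5}{9126714}$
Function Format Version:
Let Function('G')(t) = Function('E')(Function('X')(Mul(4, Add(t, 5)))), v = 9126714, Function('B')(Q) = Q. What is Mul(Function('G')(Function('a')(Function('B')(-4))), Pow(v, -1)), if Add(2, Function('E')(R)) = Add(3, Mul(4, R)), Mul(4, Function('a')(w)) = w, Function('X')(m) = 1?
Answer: Rational(5, 9126714) ≈ 5.4784e-7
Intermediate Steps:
Function('a')(w) = Mul(Rational(1, 4), w)
Function('E')(R) = Add(1, Mul(4, R)) (Function('E')(R) = Add(-2, Add(3, Mul(4, R))) = Add(1, Mul(4, R)))
Function('G')(t) = 5 (Function('G')(t) = Add(1, Mul(4, 1)) = Add(1, 4) = 5)
Mul(Function('G')(Function('a')(Function('B')(-4))), Pow(v, -1)) = Mul(5, Pow(9126714, -1)) = Mul(5, Rational(1, 9126714)) = Rational(5, 9126714)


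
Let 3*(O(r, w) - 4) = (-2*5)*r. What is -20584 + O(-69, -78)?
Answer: -20350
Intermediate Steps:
O(r, w) = 4 - 10*r/3 (O(r, w) = 4 + ((-2*5)*r)/3 = 4 + (-10*r)/3 = 4 - 10*r/3)
-20584 + O(-69, -78) = -20584 + (4 - 10/3*(-69)) = -20584 + (4 + 230) = -20584 + 234 = -20350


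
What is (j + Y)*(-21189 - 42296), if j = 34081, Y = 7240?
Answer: -2623263685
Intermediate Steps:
(j + Y)*(-21189 - 42296) = (34081 + 7240)*(-21189 - 42296) = 41321*(-63485) = -2623263685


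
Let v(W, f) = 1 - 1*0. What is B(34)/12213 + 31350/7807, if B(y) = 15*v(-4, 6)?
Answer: 127664885/31782297 ≈ 4.0169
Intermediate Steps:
v(W, f) = 1 (v(W, f) = 1 + 0 = 1)
B(y) = 15 (B(y) = 15*1 = 15)
B(34)/12213 + 31350/7807 = 15/12213 + 31350/7807 = 15*(1/12213) + 31350*(1/7807) = 5/4071 + 31350/7807 = 127664885/31782297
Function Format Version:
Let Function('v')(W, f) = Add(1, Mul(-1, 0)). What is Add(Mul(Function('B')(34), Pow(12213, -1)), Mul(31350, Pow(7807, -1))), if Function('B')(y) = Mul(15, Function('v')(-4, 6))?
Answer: Rational(127664885, 31782297) ≈ 4.0169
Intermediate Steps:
Function('v')(W, f) = 1 (Function('v')(W, f) = Add(1, 0) = 1)
Function('B')(y) = 15 (Function('B')(y) = Mul(15, 1) = 15)
Add(Mul(Function('B')(34), Pow(12213, -1)), Mul(31350, Pow(7807, -1))) = Add(Mul(15, Pow(12213, -1)), Mul(31350, Pow(7807, -1))) = Add(Mul(15, Rational(1, 12213)), Mul(31350, Rational(1, 7807))) = Add(Rational(5, 4071), Rational(31350, 7807)) = Rational(127664885, 31782297)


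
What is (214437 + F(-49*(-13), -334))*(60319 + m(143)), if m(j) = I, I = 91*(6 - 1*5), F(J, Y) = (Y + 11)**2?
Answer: 19256654060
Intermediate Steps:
F(J, Y) = (11 + Y)**2
I = 91 (I = 91*(6 - 5) = 91*1 = 91)
m(j) = 91
(214437 + F(-49*(-13), -334))*(60319 + m(143)) = (214437 + (11 - 334)**2)*(60319 + 91) = (214437 + (-323)**2)*60410 = (214437 + 104329)*60410 = 318766*60410 = 19256654060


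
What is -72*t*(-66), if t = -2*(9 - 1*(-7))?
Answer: -152064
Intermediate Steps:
t = -32 (t = -2*(9 + 7) = -2*16 = -32)
-72*t*(-66) = -72*(-32)*(-66) = 2304*(-66) = -152064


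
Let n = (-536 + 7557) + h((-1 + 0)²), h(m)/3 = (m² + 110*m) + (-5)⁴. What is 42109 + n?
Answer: 51338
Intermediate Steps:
h(m) = 1875 + 3*m² + 330*m (h(m) = 3*((m² + 110*m) + (-5)⁴) = 3*((m² + 110*m) + 625) = 3*(625 + m² + 110*m) = 1875 + 3*m² + 330*m)
n = 9229 (n = (-536 + 7557) + (1875 + 3*((-1 + 0)²)² + 330*(-1 + 0)²) = 7021 + (1875 + 3*((-1)²)² + 330*(-1)²) = 7021 + (1875 + 3*1² + 330*1) = 7021 + (1875 + 3*1 + 330) = 7021 + (1875 + 3 + 330) = 7021 + 2208 = 9229)
42109 + n = 42109 + 9229 = 51338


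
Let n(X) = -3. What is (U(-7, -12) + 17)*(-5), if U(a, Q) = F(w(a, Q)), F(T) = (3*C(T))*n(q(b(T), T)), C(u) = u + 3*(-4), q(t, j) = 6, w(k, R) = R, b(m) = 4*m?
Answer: -1165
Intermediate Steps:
C(u) = -12 + u (C(u) = u - 12 = -12 + u)
F(T) = 108 - 9*T (F(T) = (3*(-12 + T))*(-3) = (-36 + 3*T)*(-3) = 108 - 9*T)
U(a, Q) = 108 - 9*Q
(U(-7, -12) + 17)*(-5) = ((108 - 9*(-12)) + 17)*(-5) = ((108 + 108) + 17)*(-5) = (216 + 17)*(-5) = 233*(-5) = -1165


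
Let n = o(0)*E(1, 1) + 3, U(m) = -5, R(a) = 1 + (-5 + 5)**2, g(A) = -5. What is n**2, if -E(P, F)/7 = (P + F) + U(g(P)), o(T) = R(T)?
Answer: 576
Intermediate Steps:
R(a) = 1 (R(a) = 1 + 0**2 = 1 + 0 = 1)
o(T) = 1
E(P, F) = 35 - 7*F - 7*P (E(P, F) = -7*((P + F) - 5) = -7*((F + P) - 5) = -7*(-5 + F + P) = 35 - 7*F - 7*P)
n = 24 (n = 1*(35 - 7*1 - 7*1) + 3 = 1*(35 - 7 - 7) + 3 = 1*21 + 3 = 21 + 3 = 24)
n**2 = 24**2 = 576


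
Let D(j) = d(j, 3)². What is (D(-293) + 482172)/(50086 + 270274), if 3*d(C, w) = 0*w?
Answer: 120543/80090 ≈ 1.5051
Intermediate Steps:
d(C, w) = 0 (d(C, w) = (0*w)/3 = (⅓)*0 = 0)
D(j) = 0 (D(j) = 0² = 0)
(D(-293) + 482172)/(50086 + 270274) = (0 + 482172)/(50086 + 270274) = 482172/320360 = 482172*(1/320360) = 120543/80090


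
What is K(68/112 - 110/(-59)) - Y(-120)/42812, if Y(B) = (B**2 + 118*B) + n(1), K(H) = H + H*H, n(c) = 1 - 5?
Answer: 35780069197/4172800016 ≈ 8.5746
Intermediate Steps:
n(c) = -4
K(H) = H + H**2
Y(B) = -4 + B**2 + 118*B (Y(B) = (B**2 + 118*B) - 4 = -4 + B**2 + 118*B)
K(68/112 - 110/(-59)) - Y(-120)/42812 = (68/112 - 110/(-59))*(1 + (68/112 - 110/(-59))) - (-4 + (-120)**2 + 118*(-120))/42812 = (68*(1/112) - 110*(-1/59))*(1 + (68*(1/112) - 110*(-1/59))) - (-4 + 14400 - 14160)/42812 = (17/28 + 110/59)*(1 + (17/28 + 110/59)) - 236/42812 = 4083*(1 + 4083/1652)/1652 - 1*59/10703 = (4083/1652)*(5735/1652) - 59/10703 = 23416005/2729104 - 59/10703 = 35780069197/4172800016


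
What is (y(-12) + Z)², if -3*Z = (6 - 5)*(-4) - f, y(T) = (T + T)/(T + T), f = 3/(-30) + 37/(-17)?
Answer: 644809/260100 ≈ 2.4791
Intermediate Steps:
f = -387/170 (f = 3*(-1/30) + 37*(-1/17) = -⅒ - 37/17 = -387/170 ≈ -2.2765)
y(T) = 1 (y(T) = (2*T)/((2*T)) = (2*T)*(1/(2*T)) = 1)
Z = 293/510 (Z = -((6 - 5)*(-4) - 1*(-387/170))/3 = -(1*(-4) + 387/170)/3 = -(-4 + 387/170)/3 = -⅓*(-293/170) = 293/510 ≈ 0.57451)
(y(-12) + Z)² = (1 + 293/510)² = (803/510)² = 644809/260100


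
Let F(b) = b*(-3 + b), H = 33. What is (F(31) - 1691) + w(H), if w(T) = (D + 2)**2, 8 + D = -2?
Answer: -759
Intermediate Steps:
D = -10 (D = -8 - 2 = -10)
w(T) = 64 (w(T) = (-10 + 2)**2 = (-8)**2 = 64)
(F(31) - 1691) + w(H) = (31*(-3 + 31) - 1691) + 64 = (31*28 - 1691) + 64 = (868 - 1691) + 64 = -823 + 64 = -759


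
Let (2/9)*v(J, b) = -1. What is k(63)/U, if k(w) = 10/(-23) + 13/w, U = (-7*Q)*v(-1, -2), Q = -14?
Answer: 331/639009 ≈ 0.00051799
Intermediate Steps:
v(J, b) = -9/2 (v(J, b) = (9/2)*(-1) = -9/2)
U = -441 (U = -7*(-14)*(-9/2) = 98*(-9/2) = -441)
k(w) = -10/23 + 13/w (k(w) = 10*(-1/23) + 13/w = -10/23 + 13/w)
k(63)/U = (-10/23 + 13/63)/(-441) = (-10/23 + 13*(1/63))*(-1/441) = (-10/23 + 13/63)*(-1/441) = -331/1449*(-1/441) = 331/639009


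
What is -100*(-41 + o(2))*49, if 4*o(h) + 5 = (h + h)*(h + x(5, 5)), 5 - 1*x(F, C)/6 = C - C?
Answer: 50225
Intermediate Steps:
x(F, C) = 30 (x(F, C) = 30 - 6*(C - C) = 30 - 6*0 = 30 + 0 = 30)
o(h) = -5/4 + h*(30 + h)/2 (o(h) = -5/4 + ((h + h)*(h + 30))/4 = -5/4 + ((2*h)*(30 + h))/4 = -5/4 + (2*h*(30 + h))/4 = -5/4 + h*(30 + h)/2)
-100*(-41 + o(2))*49 = -100*(-41 + (-5/4 + (1/2)*2**2 + 15*2))*49 = -100*(-41 + (-5/4 + (1/2)*4 + 30))*49 = -100*(-41 + (-5/4 + 2 + 30))*49 = -100*(-41 + 123/4)*49 = -100*(-41/4)*49 = 1025*49 = 50225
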